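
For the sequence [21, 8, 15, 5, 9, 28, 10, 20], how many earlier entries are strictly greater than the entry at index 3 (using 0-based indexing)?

The element at index 3 is 5.
Elements before it: 21, 8, 15
Those larger than 5: 21, 8, 15

3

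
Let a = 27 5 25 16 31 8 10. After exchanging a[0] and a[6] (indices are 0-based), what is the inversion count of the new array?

There are 7 inversions.

Positions 0 and 6 hold 27 and 10; after swapping, the array is [10, 5, 25, 16, 31, 8, 27].
Count, for each position, how many later elements it exceeds:
10 → 5, 8 → 2
5 → none → 0
25 → 16, 8 → 2
16 → 8 → 1
31 → 8, 27 → 2
8 → none → 0
27 → none → 0
Sum: 2 + 0 + 2 + 1 + 2 + 0 + 0 = 7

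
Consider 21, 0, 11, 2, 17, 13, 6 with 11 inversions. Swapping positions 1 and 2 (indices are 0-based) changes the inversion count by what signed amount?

+1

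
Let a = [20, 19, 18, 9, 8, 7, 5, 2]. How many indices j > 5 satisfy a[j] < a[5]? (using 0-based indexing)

The element at index 5 is 7.
Elements after it: 5, 2
Those smaller than 7: 5, 2

2 such elements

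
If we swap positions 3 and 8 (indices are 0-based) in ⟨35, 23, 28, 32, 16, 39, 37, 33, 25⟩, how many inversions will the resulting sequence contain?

Positions 3 and 8 hold 32 and 25; after swapping, the array is [35, 23, 28, 25, 16, 39, 37, 33, 32].
For each element, count later entries that are smaller:
35 → 23, 28, 25, 16, 33, 32 → 6
23 → 16 → 1
28 → 25, 16 → 2
25 → 16 → 1
16 → none → 0
39 → 37, 33, 32 → 3
37 → 33, 32 → 2
33 → 32 → 1
32 → none → 0
Sum: 6 + 1 + 2 + 1 + 0 + 3 + 2 + 1 + 0 = 16

Inversions: 16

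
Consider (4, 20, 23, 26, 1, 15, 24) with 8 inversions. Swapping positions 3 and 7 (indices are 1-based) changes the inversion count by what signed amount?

Positions 3 and 7 hold 23 and 24; after swapping, the array is [4, 20, 24, 26, 1, 15, 23].
For each element, count later entries that are smaller:
4: 1
20: 2
24: 3
26: 3
1: 0
15: 0
23: 0
Sum: 1 + 2 + 3 + 3 + 0 + 0 + 0 = 9
Change: 9 − 8 = +1

+1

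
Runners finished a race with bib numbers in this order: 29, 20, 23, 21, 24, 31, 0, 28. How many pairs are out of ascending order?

13

Element-by-element contributions:
29: 6
20: 1
23: 2
21: 1
24: 1
31: 2
0: 0
28: 0
Sum: 6 + 1 + 2 + 1 + 1 + 2 + 0 + 0 = 13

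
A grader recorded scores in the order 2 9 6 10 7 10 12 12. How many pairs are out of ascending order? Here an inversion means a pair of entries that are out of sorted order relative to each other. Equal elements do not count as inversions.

Sweep left to right; for each value list the smaller values that follow it:
2: 0
9: 2
6: 0
10: 1
7: 0
10: 0
12: 0
12: 0
Sum: 0 + 2 + 0 + 1 + 0 + 0 + 0 + 0 = 3

3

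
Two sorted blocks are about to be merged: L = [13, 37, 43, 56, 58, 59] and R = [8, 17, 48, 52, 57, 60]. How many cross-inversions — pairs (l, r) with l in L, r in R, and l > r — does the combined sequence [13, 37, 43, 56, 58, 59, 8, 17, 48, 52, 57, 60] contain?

19

Take each right-half value and tally the left-half values above it:
r = 8: 13, 37, 43, 56, 58, 59 → 6
r = 17: 37, 43, 56, 58, 59 → 5
r = 48: 56, 58, 59 → 3
r = 52: 56, 58, 59 → 3
r = 57: 58, 59 → 2
r = 60: none → 0
Cross-inversions: 6 + 5 + 3 + 3 + 2 + 0 = 19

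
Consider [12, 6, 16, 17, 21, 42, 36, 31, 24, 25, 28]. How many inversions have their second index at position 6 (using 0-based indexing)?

1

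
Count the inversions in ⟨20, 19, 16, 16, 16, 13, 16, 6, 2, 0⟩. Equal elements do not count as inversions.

There are 38 out-of-order pairs.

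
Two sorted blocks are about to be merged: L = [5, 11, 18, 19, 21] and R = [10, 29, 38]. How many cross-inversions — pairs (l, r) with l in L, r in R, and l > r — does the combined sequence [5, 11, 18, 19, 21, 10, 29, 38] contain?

4

For each element r of the right run, count left-run elements greater than r:
r = 10: 11, 18, 19, 21 → 4
r = 29: none → 0
r = 38: none → 0
Cross-inversions: 4 + 0 + 0 = 4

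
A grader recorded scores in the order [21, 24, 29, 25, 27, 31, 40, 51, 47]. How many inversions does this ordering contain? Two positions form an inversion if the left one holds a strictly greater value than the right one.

Element-by-element contributions:
21: 0
24: 0
29: 2
25: 0
27: 0
31: 0
40: 0
51: 1
47: 0
Sum: 0 + 0 + 2 + 0 + 0 + 0 + 0 + 1 + 0 = 3

3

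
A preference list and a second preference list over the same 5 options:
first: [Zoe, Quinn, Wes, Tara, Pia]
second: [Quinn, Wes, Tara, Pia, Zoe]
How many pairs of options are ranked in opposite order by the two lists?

Assign each item its position (1..5) in the first ordering, then rewrite the second ordering as that position sequence:
positions: Zoe→1, Quinn→2, Wes→3, Tara→4, Pia→5
second ordering as positions: [2, 3, 4, 5, 1]
Discordant pairs = inversions in this position sequence.
2: 1 → 1
3: 1 → 1
4: 1 → 1
5: 1 → 1
1: 0
Total: 1 + 1 + 1 + 1 + 0 = 4

4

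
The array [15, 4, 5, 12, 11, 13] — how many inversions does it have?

6 inversions

Out-of-order index pairs (1-indexed):
(1,2): 15 > 4
(1,3): 15 > 5
(1,4): 15 > 12
(1,5): 15 > 11
(1,6): 15 > 13
(4,5): 12 > 11
That's 6 pairs.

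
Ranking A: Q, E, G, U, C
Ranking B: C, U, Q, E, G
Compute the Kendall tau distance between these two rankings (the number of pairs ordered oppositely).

7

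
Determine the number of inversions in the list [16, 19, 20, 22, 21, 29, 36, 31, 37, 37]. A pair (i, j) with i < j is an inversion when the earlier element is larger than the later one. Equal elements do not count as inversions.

Inversions: 2

Sweep left to right; for each value list the smaller values that follow it:
16 → none → 0
19 → none → 0
20 → none → 0
22 → 21 → 1
21 → none → 0
29 → none → 0
36 → 31 → 1
31 → none → 0
37 → none → 0
37 → none → 0
Sum: 0 + 0 + 0 + 1 + 0 + 0 + 1 + 0 + 0 + 0 = 2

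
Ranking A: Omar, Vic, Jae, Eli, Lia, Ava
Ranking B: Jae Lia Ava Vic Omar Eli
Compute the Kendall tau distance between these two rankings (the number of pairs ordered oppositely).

Assign each item its position (1..6) in the first ordering, then rewrite the second ordering as that position sequence:
positions: Omar→1, Vic→2, Jae→3, Eli→4, Lia→5, Ava→6
second ordering as positions: [3, 5, 6, 2, 1, 4]
Discordant pairs = inversions in this position sequence.
3: 2, 1 → 2
5: 2, 1, 4 → 3
6: 2, 1, 4 → 3
2: 1 → 1
1: 0
4: 0
Total: 2 + 3 + 3 + 1 + 0 + 0 = 9

9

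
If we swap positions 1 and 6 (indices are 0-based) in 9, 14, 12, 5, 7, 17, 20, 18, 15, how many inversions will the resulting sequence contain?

14 inversions

Positions 1 and 6 hold 14 and 20; after swapping, the array is [9, 20, 12, 5, 7, 17, 14, 18, 15].
Sweep left to right; for each value list the smaller values that follow it:
9: 2
20: 7
12: 2
5: 0
7: 0
17: 2
14: 0
18: 1
15: 0
Sum: 2 + 7 + 2 + 0 + 0 + 2 + 0 + 1 + 0 = 14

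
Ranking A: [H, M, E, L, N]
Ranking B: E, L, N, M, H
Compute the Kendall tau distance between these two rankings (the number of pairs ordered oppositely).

7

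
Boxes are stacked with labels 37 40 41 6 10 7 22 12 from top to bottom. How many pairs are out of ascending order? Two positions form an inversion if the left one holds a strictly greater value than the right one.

17 inversions

Count, for each position, how many later elements it exceeds:
37 → 6, 10, 7, 22, 12 → 5
40 → 6, 10, 7, 22, 12 → 5
41 → 6, 10, 7, 22, 12 → 5
6 → none → 0
10 → 7 → 1
7 → none → 0
22 → 12 → 1
12 → none → 0
Sum: 5 + 5 + 5 + 0 + 1 + 0 + 1 + 0 = 17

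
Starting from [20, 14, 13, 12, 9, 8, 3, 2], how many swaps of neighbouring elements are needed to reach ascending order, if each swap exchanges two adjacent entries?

The minimum number of adjacent swaps to sort an array equals its inversion count, since every such swap removes exactly one inversion.
Count inversions — for each element, later elements that are smaller:
20: 14, 13, 12, 9, 8, 3, 2 → 7
14: 13, 12, 9, 8, 3, 2 → 6
13: 12, 9, 8, 3, 2 → 5
12: 9, 8, 3, 2 → 4
9: 8, 3, 2 → 3
8: 3, 2 → 2
3: 2 → 1
2: none → 0
Total inversions: 7 + 6 + 5 + 4 + 3 + 2 + 1 + 0 = 28

28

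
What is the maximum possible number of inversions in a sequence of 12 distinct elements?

66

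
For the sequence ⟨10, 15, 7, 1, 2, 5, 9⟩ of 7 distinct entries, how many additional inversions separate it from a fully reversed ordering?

8 inversions short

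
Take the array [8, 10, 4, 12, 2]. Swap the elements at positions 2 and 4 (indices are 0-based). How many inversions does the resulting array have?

5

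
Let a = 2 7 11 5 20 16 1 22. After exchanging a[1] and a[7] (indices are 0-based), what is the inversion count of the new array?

16 inversions

Positions 1 and 7 hold 7 and 22; after swapping, the array is [2, 22, 11, 5, 20, 16, 1, 7].
Sweep left to right; for each value list the smaller values that follow it:
2 → 1 → 1
22 → 11, 5, 20, 16, 1, 7 → 6
11 → 5, 1, 7 → 3
5 → 1 → 1
20 → 16, 1, 7 → 3
16 → 1, 7 → 2
1 → none → 0
7 → none → 0
Sum: 1 + 6 + 3 + 1 + 3 + 2 + 0 + 0 = 16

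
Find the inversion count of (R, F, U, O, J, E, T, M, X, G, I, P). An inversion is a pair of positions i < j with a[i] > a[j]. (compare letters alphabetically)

34 out-of-order pairs

Element-by-element contributions:
R: 8
F: 1
U: 8
O: 5
J: 3
E: 0
T: 4
M: 2
X: 3
G: 0
I: 0
P: 0
Sum: 8 + 1 + 8 + 5 + 3 + 0 + 4 + 2 + 3 + 0 + 0 + 0 = 34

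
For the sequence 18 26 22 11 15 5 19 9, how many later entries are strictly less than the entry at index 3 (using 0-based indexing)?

2

The element at index 3 is 11.
Elements after it: 15, 5, 19, 9
Those smaller than 11: 5, 9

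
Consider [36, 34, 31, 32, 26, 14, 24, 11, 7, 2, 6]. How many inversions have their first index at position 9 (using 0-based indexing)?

0

The element at index 9 is 2.
Elements after it: 6
None of them are smaller than 2.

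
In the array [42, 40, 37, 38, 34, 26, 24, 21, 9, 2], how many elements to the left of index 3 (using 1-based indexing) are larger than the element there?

2 such elements

The element at index 3 is 37.
Elements before it: 42, 40
Those larger than 37: 42, 40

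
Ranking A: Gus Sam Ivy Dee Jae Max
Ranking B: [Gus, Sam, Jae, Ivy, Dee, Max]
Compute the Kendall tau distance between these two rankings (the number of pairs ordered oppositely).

2 discordant pairs

Assign each item its position (1..6) in the first ordering, then rewrite the second ordering as that position sequence:
positions: Gus→1, Sam→2, Ivy→3, Dee→4, Jae→5, Max→6
second ordering as positions: [1, 2, 5, 3, 4, 6]
Discordant pairs = inversions in this position sequence.
1: 0
2: 0
5: 3, 4 → 2
3: 0
4: 0
6: 0
Total: 0 + 0 + 2 + 0 + 0 + 0 = 2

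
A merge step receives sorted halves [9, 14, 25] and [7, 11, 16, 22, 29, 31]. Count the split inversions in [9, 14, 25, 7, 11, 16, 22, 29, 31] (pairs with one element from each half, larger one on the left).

7

Take each right-half value and tally the left-half values above it:
r = 7: 9, 14, 25 → 3
r = 11: 14, 25 → 2
r = 16: 25 → 1
r = 22: 25 → 1
r = 29: none → 0
r = 31: none → 0
Cross-inversions: 3 + 2 + 1 + 1 + 0 + 0 = 7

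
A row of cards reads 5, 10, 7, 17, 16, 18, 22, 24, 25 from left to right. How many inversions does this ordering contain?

2

For each element, count later entries that are smaller:
5: 0
10: 1
7: 0
17: 1
16: 0
18: 0
22: 0
24: 0
25: 0
Sum: 0 + 1 + 0 + 1 + 0 + 0 + 0 + 0 + 0 = 2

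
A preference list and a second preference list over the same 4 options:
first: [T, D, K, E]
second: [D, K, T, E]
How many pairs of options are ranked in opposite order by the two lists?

2 pairs

Assign each item its position (1..4) in the first ordering, then rewrite the second ordering as that position sequence:
positions: T→1, D→2, K→3, E→4
second ordering as positions: [2, 3, 1, 4]
Discordant pairs = inversions in this position sequence.
2: 1 → 1
3: 1 → 1
1: 0
4: 0
Total: 1 + 1 + 0 + 0 = 2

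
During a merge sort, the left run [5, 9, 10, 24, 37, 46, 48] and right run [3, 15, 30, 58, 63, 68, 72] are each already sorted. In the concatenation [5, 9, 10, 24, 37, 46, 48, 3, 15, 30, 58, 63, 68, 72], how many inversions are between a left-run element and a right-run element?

Count, for every r in R, how many entries of L exceed r:
r = 3: 5, 9, 10, 24, 37, 46, 48 → 7
r = 15: 24, 37, 46, 48 → 4
r = 30: 37, 46, 48 → 3
r = 58: none → 0
r = 63: none → 0
r = 68: none → 0
r = 72: none → 0
Cross-inversions: 7 + 4 + 3 + 0 + 0 + 0 + 0 = 14

Cross-inversions: 14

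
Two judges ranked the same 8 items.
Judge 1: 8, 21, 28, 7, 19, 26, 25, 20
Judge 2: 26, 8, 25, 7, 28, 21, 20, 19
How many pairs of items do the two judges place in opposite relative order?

13 discordant pairs

Assign each item its position (1..8) in the first ordering, then rewrite the second ordering as that position sequence:
positions: 8→1, 21→2, 28→3, 7→4, 19→5, 26→6, 25→7, 20→8
second ordering as positions: [6, 1, 7, 4, 3, 2, 8, 5]
Discordant pairs = inversions in this position sequence.
6: 1, 4, 3, 2, 5 → 5
1: 0
7: 4, 3, 2, 5 → 4
4: 3, 2 → 2
3: 2 → 1
2: 0
8: 5 → 1
5: 0
Total: 5 + 0 + 4 + 2 + 1 + 0 + 1 + 0 = 13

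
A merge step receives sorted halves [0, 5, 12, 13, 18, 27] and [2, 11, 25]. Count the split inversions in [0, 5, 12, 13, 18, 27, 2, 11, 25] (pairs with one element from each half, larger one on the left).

10

Count, for every r in R, how many entries of L exceed r:
r = 2: 5, 12, 13, 18, 27 → 5
r = 11: 12, 13, 18, 27 → 4
r = 25: 27 → 1
Cross-inversions: 5 + 4 + 1 = 10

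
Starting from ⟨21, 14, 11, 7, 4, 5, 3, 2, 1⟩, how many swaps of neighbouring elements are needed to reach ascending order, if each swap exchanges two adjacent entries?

35 swaps

Each adjacent swap fixes exactly one inversion, so the minimum swap count equals the number of inversions.
Count inversions — for each element, later elements that are smaller:
21: 14, 11, 7, 4, 5, 3, 2, 1 → 8
14: 11, 7, 4, 5, 3, 2, 1 → 7
11: 7, 4, 5, 3, 2, 1 → 6
7: 4, 5, 3, 2, 1 → 5
4: 3, 2, 1 → 3
5: 3, 2, 1 → 3
3: 2, 1 → 2
2: 1 → 1
1: none → 0
Total inversions: 8 + 7 + 6 + 5 + 3 + 3 + 2 + 1 + 0 = 35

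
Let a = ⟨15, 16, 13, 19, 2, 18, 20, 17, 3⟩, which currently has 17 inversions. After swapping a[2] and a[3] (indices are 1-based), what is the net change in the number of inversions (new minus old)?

-1

Positions 2 and 3 hold 16 and 13; after swapping, the array is [15, 13, 16, 19, 2, 18, 20, 17, 3].
Element-by-element contributions:
15: 3
13: 2
16: 2
19: 4
2: 0
18: 2
20: 2
17: 1
3: 0
Sum: 3 + 2 + 2 + 4 + 0 + 2 + 2 + 1 + 0 = 16
Change: 16 − 17 = -1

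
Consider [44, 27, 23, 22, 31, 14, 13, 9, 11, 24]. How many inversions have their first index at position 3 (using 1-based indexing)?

5

The element at index 3 is 23.
Elements after it: 22, 31, 14, 13, 9, 11, 24
Those smaller than 23: 22, 14, 13, 9, 11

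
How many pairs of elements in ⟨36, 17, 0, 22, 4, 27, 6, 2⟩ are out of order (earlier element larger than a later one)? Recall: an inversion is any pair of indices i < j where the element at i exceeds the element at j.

Count, for each position, how many later elements it exceeds:
36 → 17, 0, 22, 4, 27, 6, 2 → 7
17 → 0, 4, 6, 2 → 4
0 → none → 0
22 → 4, 6, 2 → 3
4 → 2 → 1
27 → 6, 2 → 2
6 → 2 → 1
2 → none → 0
Sum: 7 + 4 + 0 + 3 + 1 + 2 + 1 + 0 = 18

18 out-of-order pairs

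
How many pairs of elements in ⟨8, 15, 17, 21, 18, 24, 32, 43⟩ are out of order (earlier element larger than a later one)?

Out-of-order pairs: 1

For each element, count later entries that are smaller:
8 → none → 0
15 → none → 0
17 → none → 0
21 → 18 → 1
18 → none → 0
24 → none → 0
32 → none → 0
43 → none → 0
Sum: 0 + 0 + 0 + 1 + 0 + 0 + 0 + 0 = 1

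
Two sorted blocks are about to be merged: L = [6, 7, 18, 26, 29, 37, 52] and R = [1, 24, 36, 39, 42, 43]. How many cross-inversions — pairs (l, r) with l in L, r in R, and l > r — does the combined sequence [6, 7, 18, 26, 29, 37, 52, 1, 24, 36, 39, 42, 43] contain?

16

For each element r of the right run, count left-run elements greater than r:
r = 1: 6, 7, 18, 26, 29, 37, 52 → 7
r = 24: 26, 29, 37, 52 → 4
r = 36: 37, 52 → 2
r = 39: 52 → 1
r = 42: 52 → 1
r = 43: 52 → 1
Cross-inversions: 7 + 4 + 2 + 1 + 1 + 1 = 16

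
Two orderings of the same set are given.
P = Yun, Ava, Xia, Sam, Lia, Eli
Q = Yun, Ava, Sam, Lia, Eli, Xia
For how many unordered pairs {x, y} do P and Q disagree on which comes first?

Assign each item its position (1..6) in the first ordering, then rewrite the second ordering as that position sequence:
positions: Yun→1, Ava→2, Xia→3, Sam→4, Lia→5, Eli→6
second ordering as positions: [1, 2, 4, 5, 6, 3]
Discordant pairs = inversions in this position sequence.
1: 0
2: 0
4: 3 → 1
5: 3 → 1
6: 3 → 1
3: 0
Total: 0 + 0 + 1 + 1 + 1 + 0 = 3

There are 3 disagreeing pairs.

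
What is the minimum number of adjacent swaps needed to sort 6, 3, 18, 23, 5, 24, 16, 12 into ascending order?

11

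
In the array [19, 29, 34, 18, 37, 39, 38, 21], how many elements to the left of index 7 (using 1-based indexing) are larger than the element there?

The element at index 7 is 38.
Elements before it: 19, 29, 34, 18, 37, 39
Those larger than 38: 39

1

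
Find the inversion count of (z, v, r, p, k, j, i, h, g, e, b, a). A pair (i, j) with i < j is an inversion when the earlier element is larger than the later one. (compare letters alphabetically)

Element-by-element contributions:
z: 11
v: 10
r: 9
p: 8
k: 7
j: 6
i: 5
h: 4
g: 3
e: 2
b: 1
a: 0
Sum: 11 + 10 + 9 + 8 + 7 + 6 + 5 + 4 + 3 + 2 + 1 + 0 = 66

66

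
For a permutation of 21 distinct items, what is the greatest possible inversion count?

The maximum occurs when the array is in strictly decreasing order: every one of the C(21, 2) pairs is inverted.
C(21, 2) = 21·20/2 = 210

210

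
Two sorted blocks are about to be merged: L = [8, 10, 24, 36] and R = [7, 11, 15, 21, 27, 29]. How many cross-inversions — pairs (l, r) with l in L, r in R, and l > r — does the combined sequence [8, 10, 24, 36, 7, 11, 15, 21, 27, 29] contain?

For each element r of the right run, count left-run elements greater than r:
r = 7: 8, 10, 24, 36 → 4
r = 11: 24, 36 → 2
r = 15: 24, 36 → 2
r = 21: 24, 36 → 2
r = 27: 36 → 1
r = 29: 36 → 1
Cross-inversions: 4 + 2 + 2 + 2 + 1 + 1 = 12

12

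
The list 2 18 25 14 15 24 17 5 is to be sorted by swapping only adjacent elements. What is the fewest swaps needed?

14

The minimum number of adjacent swaps to sort an array equals its inversion count, since every such swap removes exactly one inversion.
Count inversions — for each element, later elements that are smaller:
2: none → 0
18: 14, 15, 17, 5 → 4
25: 14, 15, 24, 17, 5 → 5
14: 5 → 1
15: 5 → 1
24: 17, 5 → 2
17: 5 → 1
5: none → 0
Total inversions: 0 + 4 + 5 + 1 + 1 + 2 + 1 + 0 = 14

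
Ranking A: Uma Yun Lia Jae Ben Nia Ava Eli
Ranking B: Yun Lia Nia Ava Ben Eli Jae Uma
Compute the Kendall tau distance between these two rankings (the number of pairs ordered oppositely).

Discordant pairs: 13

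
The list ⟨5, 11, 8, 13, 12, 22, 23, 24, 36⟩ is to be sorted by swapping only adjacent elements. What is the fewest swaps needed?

Swaps: 2

Minimum adjacent swaps = number of inversions (each swap of adjacent out-of-order elements removes one inversion and no swap can remove more).
Count inversions — for each element, later elements that are smaller:
5: none → 0
11: 8 → 1
8: none → 0
13: 12 → 1
12: none → 0
22: none → 0
23: none → 0
24: none → 0
36: none → 0
Total inversions: 0 + 1 + 0 + 1 + 0 + 0 + 0 + 0 + 0 = 2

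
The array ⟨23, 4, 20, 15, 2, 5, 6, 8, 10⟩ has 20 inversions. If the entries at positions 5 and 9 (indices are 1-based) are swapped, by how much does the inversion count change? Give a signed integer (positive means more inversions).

Positions 5 and 9 hold 2 and 10; after swapping, the array is [23, 4, 20, 15, 10, 5, 6, 8, 2].
For each element, count later entries that are smaller:
23: 8
4: 1
20: 6
15: 5
10: 4
5: 1
6: 1
8: 1
2: 0
Sum: 8 + 1 + 6 + 5 + 4 + 1 + 1 + 1 + 0 = 27
Change: 27 − 20 = +7

+7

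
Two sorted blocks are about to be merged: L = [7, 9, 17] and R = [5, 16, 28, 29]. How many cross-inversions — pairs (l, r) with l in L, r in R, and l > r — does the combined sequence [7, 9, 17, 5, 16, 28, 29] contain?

Take each right-half value and tally the left-half values above it:
r = 5: 7, 9, 17 → 3
r = 16: 17 → 1
r = 28: none → 0
r = 29: none → 0
Cross-inversions: 3 + 1 + 0 + 0 = 4

4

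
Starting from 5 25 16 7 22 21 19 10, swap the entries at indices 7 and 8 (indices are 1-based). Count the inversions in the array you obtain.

Positions 7 and 8 hold 19 and 10; after swapping, the array is [5, 25, 16, 7, 22, 21, 10, 19].
For each element, count later entries that are smaller:
5 → none → 0
25 → 16, 7, 22, 21, 10, 19 → 6
16 → 7, 10 → 2
7 → none → 0
22 → 21, 10, 19 → 3
21 → 10, 19 → 2
10 → none → 0
19 → none → 0
Sum: 0 + 6 + 2 + 0 + 3 + 2 + 0 + 0 = 13

13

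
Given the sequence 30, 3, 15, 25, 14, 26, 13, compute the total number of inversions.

There are 12 out-of-order pairs.

For each element, count later entries that are smaller:
30: 6
3: 0
15: 2
25: 2
14: 1
26: 1
13: 0
Sum: 6 + 0 + 2 + 2 + 1 + 1 + 0 = 12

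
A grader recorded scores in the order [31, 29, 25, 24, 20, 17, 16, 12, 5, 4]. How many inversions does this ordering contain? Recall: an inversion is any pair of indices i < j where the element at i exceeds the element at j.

Sweep left to right; for each value list the smaller values that follow it:
31: 9
29: 8
25: 7
24: 6
20: 5
17: 4
16: 3
12: 2
5: 1
4: 0
Sum: 9 + 8 + 7 + 6 + 5 + 4 + 3 + 2 + 1 + 0 = 45

45 inversions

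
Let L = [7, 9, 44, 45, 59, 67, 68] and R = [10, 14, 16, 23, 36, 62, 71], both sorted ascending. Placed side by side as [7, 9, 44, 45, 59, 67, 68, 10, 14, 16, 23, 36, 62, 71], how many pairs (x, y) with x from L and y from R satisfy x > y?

27 split inversions

Count, for every r in R, how many entries of L exceed r:
r = 10: 44, 45, 59, 67, 68 → 5
r = 14: 44, 45, 59, 67, 68 → 5
r = 16: 44, 45, 59, 67, 68 → 5
r = 23: 44, 45, 59, 67, 68 → 5
r = 36: 44, 45, 59, 67, 68 → 5
r = 62: 67, 68 → 2
r = 71: none → 0
Cross-inversions: 5 + 5 + 5 + 5 + 5 + 2 + 0 = 27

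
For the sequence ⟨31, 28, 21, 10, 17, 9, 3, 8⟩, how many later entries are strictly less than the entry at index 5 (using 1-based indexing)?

3 such elements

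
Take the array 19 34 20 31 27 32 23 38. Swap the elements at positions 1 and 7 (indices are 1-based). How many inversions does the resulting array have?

Inversions: 12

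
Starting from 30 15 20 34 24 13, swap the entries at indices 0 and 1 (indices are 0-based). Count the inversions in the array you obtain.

8

Positions 0 and 1 hold 30 and 15; after swapping, the array is [15, 30, 20, 34, 24, 13].
For each element, count later entries that are smaller:
15: 1
30: 3
20: 1
34: 2
24: 1
13: 0
Sum: 1 + 3 + 1 + 2 + 1 + 0 = 8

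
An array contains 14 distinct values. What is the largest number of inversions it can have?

The maximum occurs when the array is in strictly decreasing order: every one of the C(14, 2) pairs is inverted.
C(14, 2) = 14·13/2 = 91

91 inversions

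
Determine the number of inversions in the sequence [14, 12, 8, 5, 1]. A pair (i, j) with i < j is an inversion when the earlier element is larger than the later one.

There are 10 inversions.

For each element, count later entries that are smaller:
14: 4
12: 3
8: 2
5: 1
1: 0
Sum: 4 + 3 + 2 + 1 + 0 = 10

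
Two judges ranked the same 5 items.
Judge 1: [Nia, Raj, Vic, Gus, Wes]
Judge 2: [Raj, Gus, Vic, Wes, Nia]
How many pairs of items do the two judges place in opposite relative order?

There are 5 discordant pairs.

Assign each item its position (1..5) in the first ordering, then rewrite the second ordering as that position sequence:
positions: Nia→1, Raj→2, Vic→3, Gus→4, Wes→5
second ordering as positions: [2, 4, 3, 5, 1]
Discordant pairs = inversions in this position sequence.
2: 1 → 1
4: 3, 1 → 2
3: 1 → 1
5: 1 → 1
1: 0
Total: 1 + 2 + 1 + 1 + 0 = 5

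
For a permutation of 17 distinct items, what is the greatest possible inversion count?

A reversed (strictly descending) arrangement makes every pair an inversion, giving C(17, 2) inversions.
C(17, 2) = 17·16/2 = 136

Inversions: 136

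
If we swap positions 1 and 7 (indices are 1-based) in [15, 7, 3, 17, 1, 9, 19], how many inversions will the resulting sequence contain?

12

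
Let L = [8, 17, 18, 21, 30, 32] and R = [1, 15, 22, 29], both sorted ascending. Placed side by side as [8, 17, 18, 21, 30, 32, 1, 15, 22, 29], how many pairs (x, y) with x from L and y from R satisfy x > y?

Take each right-half value and tally the left-half values above it:
r = 1: 8, 17, 18, 21, 30, 32 → 6
r = 15: 17, 18, 21, 30, 32 → 5
r = 22: 30, 32 → 2
r = 29: 30, 32 → 2
Cross-inversions: 6 + 5 + 2 + 2 = 15

15 cross-inversions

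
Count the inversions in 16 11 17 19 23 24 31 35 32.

Inversions: 2

For each element, count later entries that are smaller:
16 → 11 → 1
11 → none → 0
17 → none → 0
19 → none → 0
23 → none → 0
24 → none → 0
31 → none → 0
35 → 32 → 1
32 → none → 0
Sum: 1 + 0 + 0 + 0 + 0 + 0 + 0 + 1 + 0 = 2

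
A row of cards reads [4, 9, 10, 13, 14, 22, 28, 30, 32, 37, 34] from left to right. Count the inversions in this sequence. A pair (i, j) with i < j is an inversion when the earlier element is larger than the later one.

1

Element-by-element contributions:
4: 0
9: 0
10: 0
13: 0
14: 0
22: 0
28: 0
30: 0
32: 0
37: 1
34: 0
Sum: 0 + 0 + 0 + 0 + 0 + 0 + 0 + 0 + 0 + 1 + 0 = 1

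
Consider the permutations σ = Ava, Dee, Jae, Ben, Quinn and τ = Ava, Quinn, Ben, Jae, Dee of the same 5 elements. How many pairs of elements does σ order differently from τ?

Assign each item its position (1..5) in the first ordering, then rewrite the second ordering as that position sequence:
positions: Ava→1, Dee→2, Jae→3, Ben→4, Quinn→5
second ordering as positions: [1, 5, 4, 3, 2]
Discordant pairs = inversions in this position sequence.
1: 0
5: 4, 3, 2 → 3
4: 3, 2 → 2
3: 2 → 1
2: 0
Total: 0 + 3 + 2 + 1 + 0 = 6

6 discordant pairs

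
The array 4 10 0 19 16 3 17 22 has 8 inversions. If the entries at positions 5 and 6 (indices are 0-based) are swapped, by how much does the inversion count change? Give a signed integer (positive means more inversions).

Positions 5 and 6 hold 3 and 17; after swapping, the array is [4, 10, 0, 19, 16, 17, 3, 22].
For each element, count later entries that are smaller:
4 → 0, 3 → 2
10 → 0, 3 → 2
0 → none → 0
19 → 16, 17, 3 → 3
16 → 3 → 1
17 → 3 → 1
3 → none → 0
22 → none → 0
Sum: 2 + 2 + 0 + 3 + 1 + 1 + 0 + 0 = 9
Change: 9 − 8 = +1

+1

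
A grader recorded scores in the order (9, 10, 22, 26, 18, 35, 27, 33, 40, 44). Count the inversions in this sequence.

4 inversions

Sweep left to right; for each value list the smaller values that follow it:
9: 0
10: 0
22: 1
26: 1
18: 0
35: 2
27: 0
33: 0
40: 0
44: 0
Sum: 0 + 0 + 1 + 1 + 0 + 2 + 0 + 0 + 0 + 0 = 4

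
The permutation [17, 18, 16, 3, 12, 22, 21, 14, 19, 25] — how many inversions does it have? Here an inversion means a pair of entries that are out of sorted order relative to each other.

Element-by-element contributions:
17: 4
18: 4
16: 3
3: 0
12: 0
22: 3
21: 2
14: 0
19: 0
25: 0
Sum: 4 + 4 + 3 + 0 + 0 + 3 + 2 + 0 + 0 + 0 = 16

16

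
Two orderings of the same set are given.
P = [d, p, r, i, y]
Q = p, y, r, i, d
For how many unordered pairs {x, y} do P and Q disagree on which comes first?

Assign each item its position (1..5) in the first ordering, then rewrite the second ordering as that position sequence:
positions: d→1, p→2, r→3, i→4, y→5
second ordering as positions: [2, 5, 3, 4, 1]
Discordant pairs = inversions in this position sequence.
2: 1 → 1
5: 3, 4, 1 → 3
3: 1 → 1
4: 1 → 1
1: 0
Total: 1 + 3 + 1 + 1 + 0 = 6

There are 6 disagreeing pairs.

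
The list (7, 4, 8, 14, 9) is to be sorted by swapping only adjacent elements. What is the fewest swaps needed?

2

Minimum adjacent swaps = number of inversions (each swap of adjacent out-of-order elements removes one inversion and no swap can remove more).
Count inversions — for each element, later elements that are smaller:
7: 4 → 1
4: none → 0
8: none → 0
14: 9 → 1
9: none → 0
Total inversions: 1 + 0 + 0 + 1 + 0 = 2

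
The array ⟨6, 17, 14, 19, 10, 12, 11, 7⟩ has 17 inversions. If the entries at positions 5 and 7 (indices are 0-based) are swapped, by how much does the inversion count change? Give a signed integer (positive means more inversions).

-3

Positions 5 and 7 hold 12 and 7; after swapping, the array is [6, 17, 14, 19, 10, 7, 11, 12].
Element-by-element contributions:
6: 0
17: 5
14: 4
19: 4
10: 1
7: 0
11: 0
12: 0
Sum: 0 + 5 + 4 + 4 + 1 + 0 + 0 + 0 = 14
Change: 14 − 17 = -3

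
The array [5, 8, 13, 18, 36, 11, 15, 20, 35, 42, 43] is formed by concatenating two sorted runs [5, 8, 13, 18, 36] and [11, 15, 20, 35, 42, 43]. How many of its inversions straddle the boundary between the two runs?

There are 7 cross-inversions.

Count, for every r in R, how many entries of L exceed r:
r = 11: 13, 18, 36 → 3
r = 15: 18, 36 → 2
r = 20: 36 → 1
r = 35: 36 → 1
r = 42: none → 0
r = 43: none → 0
Cross-inversions: 3 + 2 + 1 + 1 + 0 + 0 = 7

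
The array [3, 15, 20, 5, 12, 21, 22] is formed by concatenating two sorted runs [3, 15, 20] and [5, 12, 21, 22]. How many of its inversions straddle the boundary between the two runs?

Count, for every r in R, how many entries of L exceed r:
r = 5: 15, 20 → 2
r = 12: 15, 20 → 2
r = 21: none → 0
r = 22: none → 0
Cross-inversions: 2 + 2 + 0 + 0 = 4

Cross-inversions: 4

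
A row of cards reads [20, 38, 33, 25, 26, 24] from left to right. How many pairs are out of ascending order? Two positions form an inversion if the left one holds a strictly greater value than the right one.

Element-by-element contributions:
20 → none → 0
38 → 33, 25, 26, 24 → 4
33 → 25, 26, 24 → 3
25 → 24 → 1
26 → 24 → 1
24 → none → 0
Sum: 0 + 4 + 3 + 1 + 1 + 0 = 9

Inversions: 9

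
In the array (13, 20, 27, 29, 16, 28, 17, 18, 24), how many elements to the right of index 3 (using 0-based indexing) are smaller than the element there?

5

The element at index 3 is 29.
Elements after it: 16, 28, 17, 18, 24
Those smaller than 29: 16, 28, 17, 18, 24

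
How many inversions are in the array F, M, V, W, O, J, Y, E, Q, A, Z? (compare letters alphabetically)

Sweep left to right; for each value list the smaller values that follow it:
F → E, A → 2
M → J, E, A → 3
V → O, J, E, Q, A → 5
W → O, J, E, Q, A → 5
O → J, E, A → 3
J → E, A → 2
Y → E, Q, A → 3
E → A → 1
Q → A → 1
A → none → 0
Z → none → 0
Sum: 2 + 3 + 5 + 5 + 3 + 2 + 3 + 1 + 1 + 0 + 0 = 25

25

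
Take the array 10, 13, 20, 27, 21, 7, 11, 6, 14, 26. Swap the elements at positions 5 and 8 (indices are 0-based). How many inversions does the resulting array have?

24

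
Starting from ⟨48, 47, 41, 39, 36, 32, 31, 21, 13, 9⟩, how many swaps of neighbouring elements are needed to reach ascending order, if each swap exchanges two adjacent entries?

Each adjacent swap fixes exactly one inversion, so the minimum swap count equals the number of inversions.
Count inversions — for each element, later elements that are smaller:
48: 47, 41, 39, 36, 32, 31, 21, 13, 9 → 9
47: 41, 39, 36, 32, 31, 21, 13, 9 → 8
41: 39, 36, 32, 31, 21, 13, 9 → 7
39: 36, 32, 31, 21, 13, 9 → 6
36: 32, 31, 21, 13, 9 → 5
32: 31, 21, 13, 9 → 4
31: 21, 13, 9 → 3
21: 13, 9 → 2
13: 9 → 1
9: none → 0
Total inversions: 9 + 8 + 7 + 6 + 5 + 4 + 3 + 2 + 1 + 0 = 45

45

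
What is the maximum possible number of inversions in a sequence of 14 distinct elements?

91

The maximum occurs when the array is in strictly decreasing order: every one of the C(14, 2) pairs is inverted.
C(14, 2) = 14·13/2 = 91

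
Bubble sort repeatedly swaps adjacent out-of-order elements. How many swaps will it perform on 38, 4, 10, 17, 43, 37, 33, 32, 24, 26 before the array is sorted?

There are 22 swaps.

Each adjacent swap fixes exactly one inversion, so the minimum swap count equals the number of inversions.
Count inversions — for each element, later elements that are smaller:
38: 4, 10, 17, 37, 33, 32, 24, 26 → 8
4: none → 0
10: none → 0
17: none → 0
43: 37, 33, 32, 24, 26 → 5
37: 33, 32, 24, 26 → 4
33: 32, 24, 26 → 3
32: 24, 26 → 2
24: none → 0
26: none → 0
Total inversions: 8 + 0 + 0 + 0 + 5 + 4 + 3 + 2 + 0 + 0 = 22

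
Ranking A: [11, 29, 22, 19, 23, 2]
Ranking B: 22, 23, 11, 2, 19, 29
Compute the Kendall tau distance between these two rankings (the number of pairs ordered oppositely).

Assign each item its position (1..6) in the first ordering, then rewrite the second ordering as that position sequence:
positions: 11→1, 29→2, 22→3, 19→4, 23→5, 2→6
second ordering as positions: [3, 5, 1, 6, 4, 2]
Discordant pairs = inversions in this position sequence.
3: 1, 2 → 2
5: 1, 4, 2 → 3
1: 0
6: 4, 2 → 2
4: 2 → 1
2: 0
Total: 2 + 3 + 0 + 2 + 1 + 0 = 8

8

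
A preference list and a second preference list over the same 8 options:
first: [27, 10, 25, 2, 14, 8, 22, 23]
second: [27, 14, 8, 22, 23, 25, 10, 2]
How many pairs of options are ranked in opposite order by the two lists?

13

Assign each item its position (1..8) in the first ordering, then rewrite the second ordering as that position sequence:
positions: 27→1, 10→2, 25→3, 2→4, 14→5, 8→6, 22→7, 23→8
second ordering as positions: [1, 5, 6, 7, 8, 3, 2, 4]
Discordant pairs = inversions in this position sequence.
1: 0
5: 3, 2, 4 → 3
6: 3, 2, 4 → 3
7: 3, 2, 4 → 3
8: 3, 2, 4 → 3
3: 2 → 1
2: 0
4: 0
Total: 0 + 3 + 3 + 3 + 3 + 1 + 0 + 0 = 13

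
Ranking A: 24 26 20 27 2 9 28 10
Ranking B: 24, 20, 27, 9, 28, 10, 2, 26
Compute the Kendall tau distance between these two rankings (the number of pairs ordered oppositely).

Assign each item its position (1..8) in the first ordering, then rewrite the second ordering as that position sequence:
positions: 24→1, 26→2, 20→3, 27→4, 2→5, 9→6, 28→7, 10→8
second ordering as positions: [1, 3, 4, 6, 7, 8, 5, 2]
Discordant pairs = inversions in this position sequence.
1: 0
3: 2 → 1
4: 2 → 1
6: 5, 2 → 2
7: 5, 2 → 2
8: 5, 2 → 2
5: 2 → 1
2: 0
Total: 0 + 1 + 1 + 2 + 2 + 2 + 1 + 0 = 9

9 discordant pairs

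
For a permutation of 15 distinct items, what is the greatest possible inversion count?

105

The maximum occurs when the array is in strictly decreasing order: every one of the C(15, 2) pairs is inverted.
C(15, 2) = 15·14/2 = 105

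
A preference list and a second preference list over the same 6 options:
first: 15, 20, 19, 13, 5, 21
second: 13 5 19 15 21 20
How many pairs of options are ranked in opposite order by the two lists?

Assign each item its position (1..6) in the first ordering, then rewrite the second ordering as that position sequence:
positions: 15→1, 20→2, 19→3, 13→4, 5→5, 21→6
second ordering as positions: [4, 5, 3, 1, 6, 2]
Discordant pairs = inversions in this position sequence.
4: 3, 1, 2 → 3
5: 3, 1, 2 → 3
3: 1, 2 → 2
1: 0
6: 2 → 1
2: 0
Total: 3 + 3 + 2 + 0 + 1 + 0 = 9

9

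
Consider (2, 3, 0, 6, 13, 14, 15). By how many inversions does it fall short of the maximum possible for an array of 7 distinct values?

19

Maximum inversions for 7 distinct elements is C(7, 2) = 7·6/2 = 21.
Current inversions — for each element, count later smaller elements:
2: 1
3: 1
0: 0
6: 0
13: 0
14: 0
15: 0
Current total: 1 + 1 + 0 + 0 + 0 + 0 + 0 = 2
Shortfall: 21 − 2 = 19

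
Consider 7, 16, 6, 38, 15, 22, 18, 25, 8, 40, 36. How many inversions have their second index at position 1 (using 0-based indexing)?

The element at index 1 is 16.
Elements before it: 7
None of them are larger than 16.

0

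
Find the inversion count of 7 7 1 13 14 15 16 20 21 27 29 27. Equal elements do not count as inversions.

3

Count, for each position, how many later elements it exceeds:
7 → 1 → 1
7 → 1 → 1
1 → none → 0
13 → none → 0
14 → none → 0
15 → none → 0
16 → none → 0
20 → none → 0
21 → none → 0
27 → none → 0
29 → 27 → 1
27 → none → 0
Sum: 1 + 1 + 0 + 0 + 0 + 0 + 0 + 0 + 0 + 0 + 1 + 0 = 3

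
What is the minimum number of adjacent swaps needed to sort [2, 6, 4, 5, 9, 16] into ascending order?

2

Each adjacent swap fixes exactly one inversion, so the minimum swap count equals the number of inversions.
Count inversions — for each element, later elements that are smaller:
2: none → 0
6: 4, 5 → 2
4: none → 0
5: none → 0
9: none → 0
16: none → 0
Total inversions: 0 + 2 + 0 + 0 + 0 + 0 = 2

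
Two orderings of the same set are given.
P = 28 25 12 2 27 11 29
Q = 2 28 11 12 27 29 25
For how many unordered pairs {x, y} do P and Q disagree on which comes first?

Assign each item its position (1..7) in the first ordering, then rewrite the second ordering as that position sequence:
positions: 28→1, 25→2, 12→3, 2→4, 27→5, 11→6, 29→7
second ordering as positions: [4, 1, 6, 3, 5, 7, 2]
Discordant pairs = inversions in this position sequence.
4: 1, 3, 2 → 3
1: 0
6: 3, 5, 2 → 3
3: 2 → 1
5: 2 → 1
7: 2 → 1
2: 0
Total: 3 + 0 + 3 + 1 + 1 + 1 + 0 = 9

9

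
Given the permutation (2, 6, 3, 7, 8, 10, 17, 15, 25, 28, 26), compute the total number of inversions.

For each element, count later entries that are smaller:
2 → none → 0
6 → 3 → 1
3 → none → 0
7 → none → 0
8 → none → 0
10 → none → 0
17 → 15 → 1
15 → none → 0
25 → none → 0
28 → 26 → 1
26 → none → 0
Sum: 0 + 1 + 0 + 0 + 0 + 0 + 1 + 0 + 0 + 1 + 0 = 3

3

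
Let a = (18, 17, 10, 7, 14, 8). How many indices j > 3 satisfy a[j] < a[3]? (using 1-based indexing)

The element at index 3 is 10.
Elements after it: 7, 14, 8
Those smaller than 10: 7, 8

2 such elements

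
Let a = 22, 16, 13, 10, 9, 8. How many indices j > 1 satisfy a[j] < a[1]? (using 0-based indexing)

4 such elements

The element at index 1 is 16.
Elements after it: 13, 10, 9, 8
Those smaller than 16: 13, 10, 9, 8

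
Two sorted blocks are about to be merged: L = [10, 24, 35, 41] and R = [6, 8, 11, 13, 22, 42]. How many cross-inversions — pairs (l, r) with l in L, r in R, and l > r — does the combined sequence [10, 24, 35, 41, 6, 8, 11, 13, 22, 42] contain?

17

For each element r of the right run, count left-run elements greater than r:
r = 6: 10, 24, 35, 41 → 4
r = 8: 10, 24, 35, 41 → 4
r = 11: 24, 35, 41 → 3
r = 13: 24, 35, 41 → 3
r = 22: 24, 35, 41 → 3
r = 42: none → 0
Cross-inversions: 4 + 4 + 3 + 3 + 3 + 0 = 17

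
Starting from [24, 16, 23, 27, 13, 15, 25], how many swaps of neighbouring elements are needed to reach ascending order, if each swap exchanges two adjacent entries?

Each adjacent swap fixes exactly one inversion, so the minimum swap count equals the number of inversions.
Count inversions — for each element, later elements that are smaller:
24: 16, 23, 13, 15 → 4
16: 13, 15 → 2
23: 13, 15 → 2
27: 13, 15, 25 → 3
13: none → 0
15: none → 0
25: none → 0
Total inversions: 4 + 2 + 2 + 3 + 0 + 0 + 0 = 11

11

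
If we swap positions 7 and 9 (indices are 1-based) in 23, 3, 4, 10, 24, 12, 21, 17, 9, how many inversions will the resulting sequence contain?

Positions 7 and 9 hold 21 and 9; after swapping, the array is [23, 3, 4, 10, 24, 12, 9, 17, 21].
Sweep left to right; for each value list the smaller values that follow it:
23: 7
3: 0
4: 0
10: 1
24: 4
12: 1
9: 0
17: 0
21: 0
Sum: 7 + 0 + 0 + 1 + 4 + 1 + 0 + 0 + 0 = 13

There are 13 inversions.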